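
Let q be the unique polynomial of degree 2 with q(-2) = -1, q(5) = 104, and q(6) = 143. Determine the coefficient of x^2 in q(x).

Write q(x) = ax^2 + bx + c. Substituting each data point gives a linear system:
  4a - 2b + c = -1
  25a + 5b + c = 104
  36a + 6b + c = 143
Solving the system yields a = 3, b = 6, c = -1.
So q(x) = 3x² + 6x - 1.
The leading coefficient is 3.

3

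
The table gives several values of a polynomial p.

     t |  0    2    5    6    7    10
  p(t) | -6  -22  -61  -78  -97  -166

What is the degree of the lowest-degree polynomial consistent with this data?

Divided differences on the nodes 0, 2, 5, 6, 7, 10:
  order 0: -6  -22  -61  -78  -97  -166
  order 1: -8  -13  -17  -19  -23
  order 2: -1  -1  -1  -1
  order 3: 0  0  0
  order 4: 0  0
  order 5: 0
The order-2 divided differences are all -1 (nonzero) and every higher order vanishes, so the data lies on a polynomial of degree exactly 2.

2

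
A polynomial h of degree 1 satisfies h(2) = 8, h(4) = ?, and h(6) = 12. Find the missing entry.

10

On equispaced nodes a degree-1 polynomial has vanishing second forward difference, so
  h(2) - 2·h(4) + h(6) = 0.
Substituting the known values and solving for h(4):
  -2·h(4) = -20
  h(4) = 10.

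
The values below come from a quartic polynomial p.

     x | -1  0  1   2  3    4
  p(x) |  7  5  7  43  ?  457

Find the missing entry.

On equispaced nodes a degree-4 polynomial has vanishing fifth forward difference, so
  - p(-1) + 5·p(0) - 10·p(1) + 10·p(2) - 5·p(3) + p(4) = 0.
Substituting the known values and solving for p(3):
  -5·p(3) = -835
  p(3) = 167.

167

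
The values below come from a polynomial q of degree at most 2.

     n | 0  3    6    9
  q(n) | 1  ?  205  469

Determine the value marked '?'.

49

The 3 known points determine the degree-2 polynomial uniquely.
Write q(n) = an^2 + bn + c. Substituting each data point gives a linear system:
  c = 1
  36a + 6b + c = 205
  81a + 9b + c = 469
Solving the system yields a = 6, b = -2, c = 1.
So q(n) = 6n^2 - 2n + 1.
Then q(3) = 49.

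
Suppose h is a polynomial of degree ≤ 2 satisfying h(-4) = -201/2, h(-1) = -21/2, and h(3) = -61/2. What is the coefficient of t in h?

Write h(t) = at^2 + bt + c. Substituting each data point gives a linear system:
  16a - 4b + c = -201/2
  a - b + c = -21/2
  9a + 3b + c = -61/2
Solving the system yields a = -5, b = 5, c = -1/2.
So h(t) = -5t² + 5t - 1/2.
The coefficient of t is 5.

5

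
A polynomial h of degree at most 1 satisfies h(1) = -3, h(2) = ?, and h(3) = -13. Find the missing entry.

On equispaced nodes a degree-1 polynomial has vanishing second forward difference, so
  h(1) - 2·h(2) + h(3) = 0.
Substituting the known values and solving for h(2):
  -2·h(2) = 16
  h(2) = -8.

-8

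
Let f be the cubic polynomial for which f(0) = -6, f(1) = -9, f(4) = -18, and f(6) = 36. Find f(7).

Using the Lagrange interpolation formula with nodes 0, 1, 4, 6:
  L_0(t) = (t - 1)(t - 4)(t - 6) / -24
  L_1(t) = t(t - 4)(t - 6) / 15
  L_2(t) = t(t - 1)(t - 6) / -24
  L_3(t) = t(t - 1)(t - 4) / 60
Then f(t) = -6·L_0(t) - 9·L_1(t) - 18·L_2(t) + 36·L_3(t).
Expanding and collecting terms gives f(t) = t^3 - 5t^2 + t - 6.
Evaluating at t = 7: f(7) = 99.

99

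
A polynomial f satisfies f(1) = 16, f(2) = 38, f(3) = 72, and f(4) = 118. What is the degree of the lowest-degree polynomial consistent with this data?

Forward differences of the values at s = 1, 2, 3, 4:
  f  : 16  38  72  118
  Δ  : 22  34  46
  Δ^2: 12  12
  Δ^3: 0
The second differences are constant (12) and nonzero, while all higher differences vanish, so the minimal degree is 2.

2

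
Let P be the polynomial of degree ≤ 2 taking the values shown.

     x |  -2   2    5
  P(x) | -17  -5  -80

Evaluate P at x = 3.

-22

Write P(x) = ax^2 + bx + c. Substituting each data point gives a linear system:
  4a - 2b + c = -17
  4a + 2b + c = -5
  25a + 5b + c = -80
Solving the system yields a = -4, b = 3, c = 5.
So P(x) = -4x^2 + 3x + 5.
Then P(3) = -22.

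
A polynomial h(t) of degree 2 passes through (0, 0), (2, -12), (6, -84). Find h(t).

h(t) = -2t^2 - 2t

Write h(t) = at^2 + bt + c. Substituting each data point gives a linear system:
  c = 0
  4a + 2b + c = -12
  36a + 6b + c = -84
Solving the system yields a = -2, b = -2, c = 0.
So h(t) = -2t^2 - 2t.
Check: h(2) = -12. ✓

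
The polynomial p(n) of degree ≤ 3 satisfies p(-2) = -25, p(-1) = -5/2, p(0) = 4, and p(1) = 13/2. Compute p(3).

Using the Lagrange interpolation formula with nodes -2, -1, 0, 1:
  L_0(n) = (n + 1)n(n - 1) / -6
  L_1(n) = (n + 2)n(n - 1) / 2
  L_2(n) = (n + 2)(n + 1)(n - 1) / -2
  L_3(n) = (n + 2)(n + 1)n / 6
Then p(n) = -25·L_0(n) - 5/2·L_1(n) + 4·L_2(n) + 13/2·L_3(n).
Expanding and collecting terms gives p(n) = 2n^3 - 2n^2 + (5/2)n + 4.
Evaluating at n = 3: p(3) = 95/2.

95/2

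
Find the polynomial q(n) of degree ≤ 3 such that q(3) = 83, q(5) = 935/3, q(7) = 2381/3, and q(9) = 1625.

Using the Lagrange interpolation formula with nodes 3, 5, 7, 9:
  L_0(n) = (n - 5)(n - 7)(n - 9) / -48
  L_1(n) = (n - 3)(n - 7)(n - 9) / 16
  L_2(n) = (n - 3)(n - 5)(n - 9) / -16
  L_3(n) = (n - 3)(n - 5)(n - 7) / 48
Then q(n) = 83·L_0(n) + 935/3·L_1(n) + 2381/3·L_2(n) + 1625·L_3(n).
Expanding and collecting terms gives q(n) = 2n^3 + (5/3)n^2 + 3n + 5.
Check: q(5) = 935/3. ✓

q(n) = 2n^3 + (5/3)n^2 + 3n + 5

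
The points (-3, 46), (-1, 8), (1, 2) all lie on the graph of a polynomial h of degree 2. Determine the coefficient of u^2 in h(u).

4

Write h(u) = au^2 + bu + c. Substituting each data point gives a linear system:
  9a - 3b + c = 46
  a - b + c = 8
  a + b + c = 2
Solving the system yields a = 4, b = -3, c = 1.
So h(u) = 4u² - 3u + 1.
The leading coefficient is 4.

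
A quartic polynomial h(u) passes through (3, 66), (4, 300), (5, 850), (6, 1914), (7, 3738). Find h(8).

Forward differences of the values at u = 3, 4, 5, 6, 7:
  h  : 66  300  850  1914  3738
  Δ  : 234  550  1064  1824
  Δ^2: 316  514  760
  Δ^3: 198  246
  Δ^4: 48
The fourth differences are constant, confirming degree 4.
Interpolating (Newton forward form) and evaluating at u = 8 gives h(8) = 6616.

6616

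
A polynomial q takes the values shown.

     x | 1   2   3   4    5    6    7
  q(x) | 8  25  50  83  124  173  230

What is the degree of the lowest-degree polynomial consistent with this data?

2

Forward differences of the values at x = 1, 2, 3, 4, 5, 6, 7:
  q  : 8  25  50  83  124  173  230
  Δ  : 17  25  33  41  49  57
  Δ^2: 8  8  8  8  8
  Δ^3: 0  0  0  0
  Δ^4: 0  0  0
  Δ^5: 0  0
  Δ^6: 0
The second differences are constant (8) and nonzero, while all higher differences vanish, so the minimal degree is 2.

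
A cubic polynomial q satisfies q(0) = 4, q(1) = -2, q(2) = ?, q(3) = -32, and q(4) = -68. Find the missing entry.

-12

On equispaced nodes a degree-3 polynomial has vanishing fourth forward difference, so
  q(0) - 4·q(1) + 6·q(2) - 4·q(3) + q(4) = 0.
Substituting the known values and solving for q(2):
  6·q(2) = -72
  q(2) = -12.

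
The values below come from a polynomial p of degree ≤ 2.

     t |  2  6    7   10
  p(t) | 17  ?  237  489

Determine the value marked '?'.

173

The 3 known points determine the degree-2 polynomial uniquely.
Write p(t) = at^2 + bt + c. Substituting each data point gives a linear system:
  4a + 2b + c = 17
  49a + 7b + c = 237
  100a + 10b + c = 489
Solving the system yields a = 5, b = -1, c = -1.
So p(t) = 5t² - t - 1.
Then p(6) = 173.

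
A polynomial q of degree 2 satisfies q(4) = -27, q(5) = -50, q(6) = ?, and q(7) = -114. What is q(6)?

-79

The 3 known points determine the degree-2 polynomial uniquely.
Write q(t) = at^2 + bt + c. Substituting each data point gives a linear system:
  16a + 4b + c = -27
  25a + 5b + c = -50
  49a + 7b + c = -114
Solving the system yields a = -3, b = 4, c = 5.
So q(t) = -3t² + 4t + 5.
Then q(6) = -79.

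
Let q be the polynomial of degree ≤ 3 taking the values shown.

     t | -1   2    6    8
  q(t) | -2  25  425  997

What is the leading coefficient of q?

2

Write q(t) = at^3 + bt^2 + ct + d. Substituting each data point gives a linear system:
  -a + b - c + d = -2
  8a + 4b + 2c + d = 25
  216a + 36b + 6c + d = 425
  512a + 64b + 8c + d = 997
Solving the system yields a = 2, b = -1, c = 4, d = 5.
So q(t) = 2t^3 - t^2 + 4t + 5.
The leading coefficient is 2.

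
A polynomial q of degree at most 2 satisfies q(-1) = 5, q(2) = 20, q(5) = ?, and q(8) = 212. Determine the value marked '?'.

89

The 3 known points determine the degree-2 polynomial uniquely.
Write q(n) = an^2 + bn + c. Substituting each data point gives a linear system:
  a - b + c = 5
  4a + 2b + c = 20
  64a + 8b + c = 212
Solving the system yields a = 3, b = 2, c = 4.
So q(n) = 3n^2 + 2n + 4.
Then q(5) = 89.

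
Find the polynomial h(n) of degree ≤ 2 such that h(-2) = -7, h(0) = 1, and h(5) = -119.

Using the Lagrange interpolation formula with nodes -2, 0, 5:
  L_0(n) = n(n - 5) / 14
  L_1(n) = (n + 2)(n - 5) / -10
  L_2(n) = (n + 2)n / 35
Then h(n) = -7·L_0(n) + 1·L_1(n) - 119·L_2(n).
Expanding and collecting terms gives h(n) = -4n^2 - 4n + 1.
Check: h(-2) = -7. ✓

h(n) = -4n^2 - 4n + 1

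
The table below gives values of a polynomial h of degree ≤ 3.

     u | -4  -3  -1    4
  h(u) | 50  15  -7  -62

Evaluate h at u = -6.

198

Using the Lagrange interpolation formula with nodes -4, -3, -1, 4:
  L_0(u) = (u + 3)(u + 1)(u - 4) / -24
  L_1(u) = (u + 4)(u + 1)(u - 4) / 14
  L_2(u) = (u + 4)(u + 3)(u - 4) / -30
  L_3(u) = (u + 4)(u + 3)(u + 1) / 280
Then h(u) = 50·L_0(u) + 15·L_1(u) - 7·L_2(u) - 62·L_3(u).
Expanding and collecting terms gives h(u) = -u^3 + 2u - 6.
Evaluating at u = -6: h(-6) = 198.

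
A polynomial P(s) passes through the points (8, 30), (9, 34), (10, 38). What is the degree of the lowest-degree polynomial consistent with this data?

Divided differences on the nodes 8, 9, 10:
  order 0: 30  34  38
  order 1: 4  4
  order 2: 0
The order-1 divided differences are all 4 (nonzero) and every higher order vanishes, so the data lies on a polynomial of degree exactly 1.

1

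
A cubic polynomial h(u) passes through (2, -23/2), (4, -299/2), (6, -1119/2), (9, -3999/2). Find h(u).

Write h(u) = au^3 + bu^2 + cu + d. Substituting each data point gives a linear system:
  8a + 4b + 2c + d = -23/2
  64a + 16b + 4c + d = -299/2
  216a + 36b + 6c + d = -1119/2
  729a + 81b + 9c + d = -3999/2
Solving the system yields a = -3, b = 2, c = 3, d = -3/2.
So h(u) = -3u^3 + 2u^2 + 3u - 3/2.
Check: h(9) = -3999/2. ✓

h(u) = -3u^3 + 2u^2 + 3u - 3/2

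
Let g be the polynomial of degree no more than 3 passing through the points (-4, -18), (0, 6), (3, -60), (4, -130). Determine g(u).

Write g(u) = au^3 + bu^2 + cu + d. Substituting each data point gives a linear system:
  -64a + 16b - 4c + d = -18
  d = 6
  27a + 9b + 3c + d = -60
  64a + 16b + 4c + d = -130
Solving the system yields a = -1, b = -5, c = 2, d = 6.
So g(u) = -u^3 - 5u^2 + 2u + 6.
Check: g(3) = -60. ✓

g(u) = -u^3 - 5u^2 + 2u + 6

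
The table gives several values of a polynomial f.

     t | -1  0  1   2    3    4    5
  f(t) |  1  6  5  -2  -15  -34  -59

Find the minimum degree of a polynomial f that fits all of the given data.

2

Forward differences of the values at t = -1, 0, 1, 2, 3, 4, 5:
  f  : 1  6  5  -2  -15  -34  -59
  Δ  : 5  -1  -7  -13  -19  -25
  Δ^2: -6  -6  -6  -6  -6
  Δ^3: 0  0  0  0
  Δ^4: 0  0  0
  Δ^5: 0  0
  Δ^6: 0
The second differences are constant (-6) and nonzero, while all higher differences vanish, so the minimal degree is 2.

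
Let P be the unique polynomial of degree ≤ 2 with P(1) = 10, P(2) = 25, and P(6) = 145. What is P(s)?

Using the Lagrange interpolation formula with nodes 1, 2, 6:
  L_0(s) = (s - 2)(s - 6) / 5
  L_1(s) = (s - 1)(s - 6) / -4
  L_2(s) = (s - 1)(s - 2) / 20
Then P(s) = 10·L_0(s) + 25·L_1(s) + 145·L_2(s).
Expanding and collecting terms gives P(s) = 3s^2 + 6s + 1.
Check: P(6) = 145. ✓

P(s) = 3s^2 + 6s + 1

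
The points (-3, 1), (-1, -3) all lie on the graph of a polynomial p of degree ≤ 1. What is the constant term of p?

-5

Write p(x) = ax + b. Substituting each data point gives a linear system:
  -3a + b = 1
  -a + b = -3
Solving the system yields a = -2, b = -5.
So p(x) = -2x - 5.
The constant term is -5.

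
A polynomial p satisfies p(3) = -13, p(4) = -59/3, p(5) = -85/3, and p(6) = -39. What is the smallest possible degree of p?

2

Forward differences of the values at t = 3, 4, 5, 6:
  p  : -13  -59/3  -85/3  -39
  Δ  : -20/3  -26/3  -32/3
  Δ^2: -2  -2
  Δ^3: 0
The second differences are constant (-2) and nonzero, while all higher differences vanish, so the minimal degree is 2.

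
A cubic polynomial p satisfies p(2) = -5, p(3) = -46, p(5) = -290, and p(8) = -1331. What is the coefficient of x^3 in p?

-3

Write p(x) = ax^3 + bx^2 + cx + d. Substituting each data point gives a linear system:
  8a + 4b + 2c + d = -5
  27a + 9b + 3c + d = -46
  125a + 25b + 5c + d = -290
  512a + 64b + 8c + d = -1331
Solving the system yields a = -3, b = 3, c = 1, d = 5.
So p(x) = -3x³ + 3x² + x + 5.
The leading coefficient is -3.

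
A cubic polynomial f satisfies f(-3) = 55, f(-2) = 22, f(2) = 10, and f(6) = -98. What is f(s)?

f(s) = -s^3 + 3s^2 + s + 4

Write f(s) = as^3 + bs^2 + cs + d. Substituting each data point gives a linear system:
  -27a + 9b - 3c + d = 55
  -8a + 4b - 2c + d = 22
  8a + 4b + 2c + d = 10
  216a + 36b + 6c + d = -98
Solving the system yields a = -1, b = 3, c = 1, d = 4.
So f(s) = -s^3 + 3s^2 + s + 4.
Check: f(6) = -98. ✓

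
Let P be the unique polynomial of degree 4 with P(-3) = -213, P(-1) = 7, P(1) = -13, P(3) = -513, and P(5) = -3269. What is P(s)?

P(s) = -4s^4 - 5s^3 - 5s^2 - 5s + 6

Write P(s) = as^4 + bs^3 + cs^2 + ds + e. Substituting each data point gives a linear system:
  81a - 27b + 9c - 3d + e = -213
  a - b + c - d + e = 7
  a + b + c + d + e = -13
  81a + 27b + 9c + 3d + e = -513
  625a + 125b + 25c + 5d + e = -3269
Solving the system yields a = -4, b = -5, c = -5, d = -5, e = 6.
So P(s) = -4s⁴ - 5s³ - 5s² - 5s + 6.
Check: P(1) = -13. ✓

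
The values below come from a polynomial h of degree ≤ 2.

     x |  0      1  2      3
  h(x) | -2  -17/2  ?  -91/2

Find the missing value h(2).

On equispaced nodes a degree-2 polynomial has vanishing third forward difference, so
  - h(0) + 3·h(1) - 3·h(2) + h(3) = 0.
Substituting the known values and solving for h(2):
  -3·h(2) = 69
  h(2) = -23.

-23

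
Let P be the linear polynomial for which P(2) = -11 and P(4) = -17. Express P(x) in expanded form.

P(x) = -3x - 5

Write P(x) = ax + b. Substituting each data point gives a linear system:
  2a + b = -11
  4a + b = -17
Solving the system yields a = -3, b = -5.
So P(x) = -3x - 5.
Check: P(2) = -11. ✓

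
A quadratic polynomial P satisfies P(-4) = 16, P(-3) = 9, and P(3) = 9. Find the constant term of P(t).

0

Write P(t) = at^2 + bt + c. Substituting each data point gives a linear system:
  16a - 4b + c = 16
  9a - 3b + c = 9
  9a + 3b + c = 9
Solving the system yields a = 1, b = 0, c = 0.
So P(t) = t^2.
The constant term is 0.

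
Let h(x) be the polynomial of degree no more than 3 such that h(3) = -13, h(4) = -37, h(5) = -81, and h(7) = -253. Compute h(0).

Using the Lagrange interpolation formula with nodes 3, 4, 5, 7:
  L_0(x) = (x - 4)(x - 5)(x - 7) / -8
  L_1(x) = (x - 3)(x - 5)(x - 7) / 3
  L_2(x) = (x - 3)(x - 4)(x - 7) / -4
  L_3(x) = (x - 3)(x - 4)(x - 5) / 24
Then h(x) = -13·L_0(x) - 37·L_1(x) - 81·L_2(x) - 253·L_3(x).
Expanding and collecting terms gives h(x) = -x^3 + 2x^2 - x - 1.
Evaluating at x = 0: h(0) = -1.

-1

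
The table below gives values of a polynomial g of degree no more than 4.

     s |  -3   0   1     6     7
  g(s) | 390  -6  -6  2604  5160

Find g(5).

1134

Using the Lagrange interpolation formula with nodes -3, 0, 1, 6, 7:
  L_0(s) = s(s - 1)(s - 6)(s - 7) / 1080
  L_1(s) = (s + 3)(s - 1)(s - 6)(s - 7) / -126
  L_2(s) = (s + 3)s(s - 6)(s - 7) / 120
  L_3(s) = (s + 3)s(s - 1)(s - 7) / -270
  L_4(s) = (s + 3)s(s - 1)(s - 6) / 420
Then g(s) = 390·L_0(s) - 6·L_1(s) - 6·L_2(s) + 2604·L_3(s) + 5160·L_4(s).
Expanding and collecting terms gives g(s) = 3s⁴ - 6s³ + 3s - 6.
Evaluating at s = 5: g(5) = 1134.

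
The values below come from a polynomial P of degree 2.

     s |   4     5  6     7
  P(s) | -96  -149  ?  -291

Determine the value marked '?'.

The 3 known points determine the degree-2 polynomial uniquely.
Write P(s) = as^2 + bs + c. Substituting each data point gives a linear system:
  16a + 4b + c = -96
  25a + 5b + c = -149
  49a + 7b + c = -291
Solving the system yields a = -6, b = 1, c = -4.
So P(s) = -6s^2 + s - 4.
Then P(6) = -214.

-214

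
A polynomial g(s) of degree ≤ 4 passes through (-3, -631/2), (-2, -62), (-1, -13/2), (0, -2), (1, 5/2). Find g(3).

-529/2

Using the Lagrange interpolation formula with nodes -3, -2, -1, 0, 1:
  L_0(s) = (s + 2)(s + 1)s(s - 1) / 24
  L_1(s) = (s + 3)(s + 1)s(s - 1) / -6
  L_2(s) = (s + 3)(s + 2)s(s - 1) / 4
  L_3(s) = (s + 3)(s + 2)(s + 1)(s - 1) / -6
  L_4(s) = (s + 3)(s + 2)(s + 1)s / 24
Then g(s) = -631/2·L_0(s) - 62·L_1(s) - 13/2·L_2(s) - 2·L_3(s) + 5/2·L_4(s).
Expanding and collecting terms gives g(s) = -4s^4 + (1/2)s^3 + 4s^2 + 4s - 2.
Evaluating at s = 3: g(3) = -529/2.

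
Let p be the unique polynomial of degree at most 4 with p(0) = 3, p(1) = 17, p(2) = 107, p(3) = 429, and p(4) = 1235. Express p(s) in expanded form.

p(s) = 4s^4 + 2s^3 + 4s^2 + 4s + 3

Using the Lagrange interpolation formula with nodes 0, 1, 2, 3, 4:
  L_0(s) = (s - 1)(s - 2)(s - 3)(s - 4) / 24
  L_1(s) = s(s - 2)(s - 3)(s - 4) / -6
  L_2(s) = s(s - 1)(s - 3)(s - 4) / 4
  L_3(s) = s(s - 1)(s - 2)(s - 4) / -6
  L_4(s) = s(s - 1)(s - 2)(s - 3) / 24
Then p(s) = 3·L_0(s) + 17·L_1(s) + 107·L_2(s) + 429·L_3(s) + 1235·L_4(s).
Expanding and collecting terms gives p(s) = 4s⁴ + 2s³ + 4s² + 4s + 3.
Check: p(4) = 1235. ✓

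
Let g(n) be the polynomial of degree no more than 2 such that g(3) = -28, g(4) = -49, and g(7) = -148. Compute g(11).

Using the Lagrange interpolation formula with nodes 3, 4, 7:
  L_0(n) = (n - 4)(n - 7) / 4
  L_1(n) = (n - 3)(n - 7) / -3
  L_2(n) = (n - 3)(n - 4) / 12
Then g(n) = -28·L_0(n) - 49·L_1(n) - 148·L_2(n).
Expanding and collecting terms gives g(n) = -3n² - 1.
Evaluating at n = 11: g(11) = -364.

-364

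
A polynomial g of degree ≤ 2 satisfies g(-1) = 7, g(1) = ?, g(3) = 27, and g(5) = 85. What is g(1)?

The 3 known points determine the degree-2 polynomial uniquely.
Write g(t) = at^2 + bt + c. Substituting each data point gives a linear system:
  a - b + c = 7
  9a + 3b + c = 27
  25a + 5b + c = 85
Solving the system yields a = 4, b = -3, c = 0.
So g(t) = 4t² - 3t.
Then g(1) = 1.

1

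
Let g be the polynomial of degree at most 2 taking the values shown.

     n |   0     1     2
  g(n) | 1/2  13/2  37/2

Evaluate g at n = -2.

Forward differences of the values at n = 0, 1, 2:
  g  : 1/2  13/2  37/2
  Δ  : 6  12
  Δ^2: 6
The second differences are constant, confirming degree 2.
Interpolating (Newton forward form) and evaluating at n = -2 gives g(-2) = 13/2.

13/2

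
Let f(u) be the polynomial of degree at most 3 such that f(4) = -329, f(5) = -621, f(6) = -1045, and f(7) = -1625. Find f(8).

-2385

Using the Lagrange interpolation formula with nodes 4, 5, 6, 7:
  L_0(u) = (u - 5)(u - 6)(u - 7) / -6
  L_1(u) = (u - 4)(u - 6)(u - 7) / 2
  L_2(u) = (u - 4)(u - 5)(u - 7) / -2
  L_3(u) = (u - 4)(u - 5)(u - 6) / 6
Then f(u) = -329·L_0(u) - 621·L_1(u) - 1045·L_2(u) - 1625·L_3(u).
Expanding and collecting terms gives f(u) = -4u³ - 6u² + 6u - 1.
Evaluating at u = 8: f(8) = -2385.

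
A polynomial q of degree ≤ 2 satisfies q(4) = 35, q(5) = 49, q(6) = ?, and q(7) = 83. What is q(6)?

65

The 3 known points determine the degree-2 polynomial uniquely.
Write q(u) = au^2 + bu + c. Substituting each data point gives a linear system:
  16a + 4b + c = 35
  25a + 5b + c = 49
  49a + 7b + c = 83
Solving the system yields a = 1, b = 5, c = -1.
So q(u) = u^2 + 5u - 1.
Then q(6) = 65.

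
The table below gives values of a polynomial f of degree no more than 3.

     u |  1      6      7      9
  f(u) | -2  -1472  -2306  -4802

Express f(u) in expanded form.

Write f(u) = au^3 + bu^2 + cu + d. Substituting each data point gives a linear system:
  a + b + c + d = -2
  216a + 36b + 6c + d = -1472
  343a + 49b + 7c + d = -2306
  729a + 81b + 9c + d = -4802
Solving the system yields a = -6, b = -6, c = 6, d = 4.
So f(u) = -6u^3 - 6u^2 + 6u + 4.
Check: f(1) = -2. ✓

f(u) = -6u^3 - 6u^2 + 6u + 4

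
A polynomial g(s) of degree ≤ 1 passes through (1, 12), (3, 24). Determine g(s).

g(s) = 6s + 6

Using the Lagrange interpolation formula with nodes 1, 3:
  L_0(s) = (s - 3) / -2
  L_1(s) = (s - 1) / 2
Then g(s) = 12·L_0(s) + 24·L_1(s).
Expanding and collecting terms gives g(s) = 6s + 6.
Check: g(3) = 24. ✓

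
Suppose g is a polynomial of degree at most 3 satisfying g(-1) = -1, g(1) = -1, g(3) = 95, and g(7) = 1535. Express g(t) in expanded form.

g(t) = 5t^3 - 3t^2 - 5t + 2

Write g(t) = at^3 + bt^2 + ct + d. Substituting each data point gives a linear system:
  -a + b - c + d = -1
  a + b + c + d = -1
  27a + 9b + 3c + d = 95
  343a + 49b + 7c + d = 1535
Solving the system yields a = 5, b = -3, c = -5, d = 2.
So g(t) = 5t^3 - 3t^2 - 5t + 2.
Check: g(3) = 95. ✓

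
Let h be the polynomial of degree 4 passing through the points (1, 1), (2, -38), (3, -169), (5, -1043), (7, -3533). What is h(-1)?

Using the Lagrange interpolation formula with nodes 1, 2, 3, 5, 7:
  L_0(n) = (n - 2)(n - 3)(n - 5)(n - 7) / 48
  L_1(n) = (n - 1)(n - 3)(n - 5)(n - 7) / -15
  L_2(n) = (n - 1)(n - 2)(n - 5)(n - 7) / 16
  L_3(n) = (n - 1)(n - 2)(n - 3)(n - 7) / -48
  L_4(n) = (n - 1)(n - 2)(n - 3)(n - 5) / 240
Then h(n) = 1·L_0(n) - 38·L_1(n) - 169·L_2(n) - 1043·L_3(n) - 3533·L_4(n).
Expanding and collecting terms gives h(n) = -n^4 - 3n^3 - 3n^2 + 6n + 2.
Evaluating at n = -1: h(-1) = -5.

-5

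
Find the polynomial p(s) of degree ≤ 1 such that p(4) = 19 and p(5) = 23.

Write p(s) = as + b. Substituting each data point gives a linear system:
  4a + b = 19
  5a + b = 23
Solving the system yields a = 4, b = 3.
So p(s) = 4s + 3.
Check: p(4) = 19. ✓

p(s) = 4s + 3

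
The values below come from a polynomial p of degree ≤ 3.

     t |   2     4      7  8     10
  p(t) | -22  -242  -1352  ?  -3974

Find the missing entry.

-2026

The 4 known points determine the degree-3 polynomial uniquely.
Write p(t) = at^3 + bt^2 + ct + d. Substituting each data point gives a linear system:
  8a + 4b + 2c + d = -22
  64a + 16b + 4c + d = -242
  343a + 49b + 7c + d = -1352
  1000a + 100b + 10c + d = -3974
Solving the system yields a = -4, b = 0, c = 2, d = 6.
So p(t) = -4t^3 + 2t + 6.
Then p(8) = -2026.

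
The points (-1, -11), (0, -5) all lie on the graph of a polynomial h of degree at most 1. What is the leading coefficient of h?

6

Write h(u) = au + b. Substituting each data point gives a linear system:
  -a + b = -11
  b = -5
Solving the system yields a = 6, b = -5.
So h(u) = 6u - 5.
The leading coefficient is 6.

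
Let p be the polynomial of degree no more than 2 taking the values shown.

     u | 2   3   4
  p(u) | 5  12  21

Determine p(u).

Write p(u) = au^2 + bu + c. Substituting each data point gives a linear system:
  4a + 2b + c = 5
  9a + 3b + c = 12
  16a + 4b + c = 21
Solving the system yields a = 1, b = 2, c = -3.
So p(u) = u^2 + 2u - 3.
Check: p(4) = 21. ✓

p(u) = u^2 + 2u - 3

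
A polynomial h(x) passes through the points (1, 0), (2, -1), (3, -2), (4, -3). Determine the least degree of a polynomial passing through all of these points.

1

Forward differences of the values at x = 1, 2, 3, 4:
  h  : 0  -1  -2  -3
  Δ  : -1  -1  -1
  Δ^2: 0  0
  Δ^3: 0
The first differences are constant (-1) and nonzero, while all higher differences vanish, so the minimal degree is 1.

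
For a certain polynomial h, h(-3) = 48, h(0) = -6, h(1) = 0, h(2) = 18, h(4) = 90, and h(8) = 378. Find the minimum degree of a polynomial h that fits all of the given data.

2

Divided differences on the nodes -3, 0, 1, 2, 4, 8:
  order 0: 48  -6  0  18  90  378
  order 1: -18  6  18  36  72
  order 2: 6  6  6  6
  order 3: 0  0  0
  order 4: 0  0
  order 5: 0
The order-2 divided differences are all 6 (nonzero) and every higher order vanishes, so the data lies on a polynomial of degree exactly 2.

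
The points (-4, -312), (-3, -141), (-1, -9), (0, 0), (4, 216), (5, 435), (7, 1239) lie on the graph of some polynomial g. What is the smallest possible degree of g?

3

Divided differences on the nodes -4, -3, -1, 0, 4, 5, 7:
  order 0: -312  -141  -9  0  216  435  1239
  order 1: 171  66  9  54  219  402
  order 2: -35  -19  9  33  61
  order 3: 4  4  4  4
  order 4: 0  0  0
  order 5: 0  0
  order 6: 0
The order-3 divided differences are all 4 (nonzero) and every higher order vanishes, so the data lies on a polynomial of degree exactly 3.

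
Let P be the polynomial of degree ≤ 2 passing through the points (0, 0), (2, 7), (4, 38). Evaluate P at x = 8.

Using the Lagrange interpolation formula with nodes 0, 2, 4:
  L_0(x) = (x - 2)(x - 4) / 8
  L_1(x) = x(x - 4) / -4
  L_2(x) = x(x - 2) / 8
Then P(x) = 0·L_0(x) + 7·L_1(x) + 38·L_2(x).
Expanding and collecting terms gives P(x) = 3x^2 - (5/2)x.
Evaluating at x = 8: P(8) = 172.

172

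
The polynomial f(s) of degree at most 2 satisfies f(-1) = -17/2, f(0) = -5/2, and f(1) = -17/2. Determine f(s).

f(s) = -6s^2 - 5/2

Using the Lagrange interpolation formula with nodes -1, 0, 1:
  L_0(s) = s(s - 1) / 2
  L_1(s) = (s + 1)(s - 1) / -1
  L_2(s) = (s + 1)s / 2
Then f(s) = -17/2·L_0(s) - 5/2·L_1(s) - 17/2·L_2(s).
Expanding and collecting terms gives f(s) = -6s^2 - 5/2.
Check: f(0) = -5/2. ✓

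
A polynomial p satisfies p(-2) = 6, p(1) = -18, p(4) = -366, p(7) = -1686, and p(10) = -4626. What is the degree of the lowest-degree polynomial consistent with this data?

Forward differences of the values at x = -2, 1, 4, 7, 10:
  p  : 6  -18  -366  -1686  -4626
  Δ  : -24  -348  -1320  -2940
  Δ^2: -324  -972  -1620
  Δ^3: -648  -648
  Δ^4: 0
The third differences are constant (-648) and nonzero, while all higher differences vanish, so the minimal degree is 3.

3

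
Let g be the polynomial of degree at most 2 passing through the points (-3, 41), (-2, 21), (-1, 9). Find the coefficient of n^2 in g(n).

4

Write g(n) = an^2 + bn + c. Substituting each data point gives a linear system:
  9a - 3b + c = 41
  4a - 2b + c = 21
  a - b + c = 9
Solving the system yields a = 4, b = 0, c = 5.
So g(n) = 4n^2 + 5.
The leading coefficient is 4.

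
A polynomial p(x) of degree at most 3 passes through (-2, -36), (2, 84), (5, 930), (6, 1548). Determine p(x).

Write p(x) = ax^3 + bx^2 + cx + d. Substituting each data point gives a linear system:
  -8a + 4b - 2c + d = -36
  8a + 4b + 2c + d = 84
  125a + 25b + 5c + d = 930
  216a + 36b + 6c + d = 1548
Solving the system yields a = 6, b = 6, c = 6, d = 0.
So p(x) = 6x^3 + 6x^2 + 6x.
Check: p(2) = 84. ✓

p(x) = 6x^3 + 6x^2 + 6x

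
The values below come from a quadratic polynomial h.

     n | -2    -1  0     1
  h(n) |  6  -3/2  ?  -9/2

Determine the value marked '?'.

The 3 known points determine the degree-2 polynomial uniquely.
Write h(n) = an^2 + bn + c. Substituting each data point gives a linear system:
  4a - 2b + c = 6
  a - b + c = -3/2
  a + b + c = -9/2
Solving the system yields a = 2, b = -3/2, c = -5.
So h(n) = 2n^2 - (3/2)n - 5.
Then h(0) = -5.

-5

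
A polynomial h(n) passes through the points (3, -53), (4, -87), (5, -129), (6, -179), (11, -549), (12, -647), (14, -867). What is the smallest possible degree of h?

2

Divided differences on the nodes 3, 4, 5, 6, 11, 12, 14:
  order 0: -53  -87  -129  -179  -549  -647  -867
  order 1: -34  -42  -50  -74  -98  -110
  order 2: -4  -4  -4  -4  -4
  order 3: 0  0  0  0
  order 4: 0  0  0
  order 5: 0  0
  order 6: 0
The order-2 divided differences are all -4 (nonzero) and every higher order vanishes, so the data lies on a polynomial of degree exactly 2.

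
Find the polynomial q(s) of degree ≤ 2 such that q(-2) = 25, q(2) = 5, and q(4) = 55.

q(s) = 5s^2 - 5s - 5

Using the Lagrange interpolation formula with nodes -2, 2, 4:
  L_0(s) = (s - 2)(s - 4) / 24
  L_1(s) = (s + 2)(s - 4) / -8
  L_2(s) = (s + 2)(s - 2) / 12
Then q(s) = 25·L_0(s) + 5·L_1(s) + 55·L_2(s).
Expanding and collecting terms gives q(s) = 5s^2 - 5s - 5.
Check: q(-2) = 25. ✓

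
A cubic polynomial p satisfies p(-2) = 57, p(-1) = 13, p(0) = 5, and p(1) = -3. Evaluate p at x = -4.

Forward differences of the values at x = -2, -1, 0, 1:
  p  : 57  13  5  -3
  Δ  : -44  -8  -8
  Δ^2: 36  0
  Δ^3: -36
The third differences are constant, confirming degree 3.
Interpolating (Newton forward form) and evaluating at x = -4 gives p(-4) = 397.

397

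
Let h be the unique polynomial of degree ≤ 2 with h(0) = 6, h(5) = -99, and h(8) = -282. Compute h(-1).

-3

Write h(s) = as^2 + bs + c. Substituting each data point gives a linear system:
  c = 6
  25a + 5b + c = -99
  64a + 8b + c = -282
Solving the system yields a = -5, b = 4, c = 6.
So h(s) = -5s² + 4s + 6.
Then h(-1) = -3.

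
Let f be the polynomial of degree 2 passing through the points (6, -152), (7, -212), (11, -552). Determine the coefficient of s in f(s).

5

Write f(s) = as^2 + bs + c. Substituting each data point gives a linear system:
  36a + 6b + c = -152
  49a + 7b + c = -212
  121a + 11b + c = -552
Solving the system yields a = -5, b = 5, c = -2.
So f(s) = -5s^2 + 5s - 2.
The coefficient of s is 5.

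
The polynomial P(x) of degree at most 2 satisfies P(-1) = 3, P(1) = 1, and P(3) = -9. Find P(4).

-17

Write P(x) = ax^2 + bx + c. Substituting each data point gives a linear system:
  a - b + c = 3
  a + b + c = 1
  9a + 3b + c = -9
Solving the system yields a = -1, b = -1, c = 3.
So P(x) = -x^2 - x + 3.
Then P(4) = -17.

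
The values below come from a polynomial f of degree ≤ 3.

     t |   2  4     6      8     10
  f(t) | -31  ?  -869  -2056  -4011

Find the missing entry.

-258

The 4 known points determine the degree-3 polynomial uniquely.
Write f(t) = at^3 + bt^2 + ct + d. Substituting each data point gives a linear system:
  8a + 4b + 2c + d = -31
  216a + 36b + 6c + d = -869
  512a + 64b + 8c + d = -2056
  1000a + 100b + 10c + d = -4011
Solving the system yields a = -4, b = 0, c = -3/2, d = 4.
So f(t) = -4t^3 - (3/2)t + 4.
Then f(4) = -258.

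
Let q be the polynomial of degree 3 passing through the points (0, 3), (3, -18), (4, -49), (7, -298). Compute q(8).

Write q(s) = as^3 + bs^2 + cs + d. Substituting each data point gives a linear system:
  d = 3
  27a + 9b + 3c + d = -18
  64a + 16b + 4c + d = -49
  343a + 49b + 7c + d = -298
Solving the system yields a = -1, b = 1, c = -1, d = 3.
So q(s) = -s^3 + s^2 - s + 3.
Then q(8) = -453.

-453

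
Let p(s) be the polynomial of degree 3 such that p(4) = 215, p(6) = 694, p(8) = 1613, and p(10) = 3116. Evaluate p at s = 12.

5347

Write p(s) = as^3 + bs^2 + cs + d. Substituting each data point gives a linear system:
  64a + 16b + 4c + d = 215
  216a + 36b + 6c + d = 694
  512a + 64b + 8c + d = 1613
  1000a + 100b + 10c + d = 3116
Solving the system yields a = 3, b = 1, c = 3/2, d = 1.
So p(s) = 3s^3 + s^2 + (3/2)s + 1.
Then p(12) = 5347.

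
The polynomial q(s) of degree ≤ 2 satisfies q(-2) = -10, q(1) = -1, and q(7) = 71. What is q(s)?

Write q(s) = as^2 + bs + c. Substituting each data point gives a linear system:
  4a - 2b + c = -10
  a + b + c = -1
  49a + 7b + c = 71
Solving the system yields a = 1, b = 4, c = -6.
So q(s) = s^2 + 4s - 6.
Check: q(-2) = -10. ✓

q(s) = s^2 + 4s - 6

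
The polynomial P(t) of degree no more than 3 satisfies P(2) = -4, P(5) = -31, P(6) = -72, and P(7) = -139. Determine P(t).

Write P(t) = at^3 + bt^2 + ct + d. Substituting each data point gives a linear system:
  8a + 4b + 2c + d = -4
  125a + 25b + 5c + d = -31
  216a + 36b + 6c + d = -72
  343a + 49b + 7c + d = -139
Solving the system yields a = -1, b = 5, c = -5, d = -6.
So P(t) = -t^3 + 5t^2 - 5t - 6.
Check: P(6) = -72. ✓

P(t) = -t^3 + 5t^2 - 5t - 6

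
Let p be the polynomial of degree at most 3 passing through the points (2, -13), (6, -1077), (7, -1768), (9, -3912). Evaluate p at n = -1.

8

Using the Lagrange interpolation formula with nodes 2, 6, 7, 9:
  L_0(n) = (n - 6)(n - 7)(n - 9) / -140
  L_1(n) = (n - 2)(n - 7)(n - 9) / 12
  L_2(n) = (n - 2)(n - 6)(n - 9) / -10
  L_3(n) = (n - 2)(n - 6)(n - 7) / 42
Then p(n) = -13·L_0(n) - 1077·L_1(n) - 1768·L_2(n) - 3912·L_3(n).
Expanding and collecting terms gives p(n) = -6n^3 + 5n^2 + 6n + 3.
Evaluating at n = -1: p(-1) = 8.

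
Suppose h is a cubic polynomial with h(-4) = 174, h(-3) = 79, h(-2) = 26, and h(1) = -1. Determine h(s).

h(s) = -2s^3 + 3s^2 - 2

Write h(s) = as^3 + bs^2 + cs + d. Substituting each data point gives a linear system:
  -64a + 16b - 4c + d = 174
  -27a + 9b - 3c + d = 79
  -8a + 4b - 2c + d = 26
  a + b + c + d = -1
Solving the system yields a = -2, b = 3, c = 0, d = -2.
So h(s) = -2s^3 + 3s^2 - 2.
Check: h(1) = -1. ✓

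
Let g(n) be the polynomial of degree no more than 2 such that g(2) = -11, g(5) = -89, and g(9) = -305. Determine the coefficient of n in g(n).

Write g(n) = an^2 + bn + c. Substituting each data point gives a linear system:
  4a + 2b + c = -11
  25a + 5b + c = -89
  81a + 9b + c = -305
Solving the system yields a = -4, b = 2, c = 1.
So g(n) = -4n^2 + 2n + 1.
The coefficient of n is 2.

2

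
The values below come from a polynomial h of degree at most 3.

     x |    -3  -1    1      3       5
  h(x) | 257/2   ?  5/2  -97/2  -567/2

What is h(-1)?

27/2

On equispaced nodes a degree-3 polynomial has vanishing fourth forward difference, so
  h(-3) - 4·h(-1) + 6·h(1) - 4·h(3) + h(5) = 0.
Substituting the known values and solving for h(-1):
  -4·h(-1) = -54
  h(-1) = 27/2.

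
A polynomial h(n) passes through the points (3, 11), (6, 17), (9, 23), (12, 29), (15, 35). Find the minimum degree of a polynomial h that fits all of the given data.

Forward differences of the values at n = 3, 6, 9, 12, 15:
  h  : 11  17  23  29  35
  Δ  : 6  6  6  6
  Δ^2: 0  0  0
  Δ^3: 0  0
  Δ^4: 0
The first differences are constant (6) and nonzero, while all higher differences vanish, so the minimal degree is 1.

1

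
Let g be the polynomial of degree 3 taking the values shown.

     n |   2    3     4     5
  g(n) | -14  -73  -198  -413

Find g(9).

-2653

Using the Lagrange interpolation formula with nodes 2, 3, 4, 5:
  L_0(n) = (n - 3)(n - 4)(n - 5) / -6
  L_1(n) = (n - 2)(n - 4)(n - 5) / 2
  L_2(n) = (n - 2)(n - 3)(n - 5) / -2
  L_3(n) = (n - 2)(n - 3)(n - 4) / 6
Then g(n) = -14·L_0(n) - 73·L_1(n) - 198·L_2(n) - 413·L_3(n).
Expanding and collecting terms gives g(n) = -4n^3 + 3n^2 + 2n + 2.
Evaluating at n = 9: g(9) = -2653.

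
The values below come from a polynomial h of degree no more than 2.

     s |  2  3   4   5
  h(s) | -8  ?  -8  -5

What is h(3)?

-9

On equispaced nodes a degree-2 polynomial has vanishing third forward difference, so
  - h(2) + 3·h(3) - 3·h(4) + h(5) = 0.
Substituting the known values and solving for h(3):
  3·h(3) = -27
  h(3) = -9.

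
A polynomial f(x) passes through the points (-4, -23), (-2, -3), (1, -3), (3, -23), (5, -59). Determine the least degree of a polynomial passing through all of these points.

2

Divided differences on the nodes -4, -2, 1, 3, 5:
  order 0: -23  -3  -3  -23  -59
  order 1: 10  0  -10  -18
  order 2: -2  -2  -2
  order 3: 0  0
  order 4: 0
The order-2 divided differences are all -2 (nonzero) and every higher order vanishes, so the data lies on a polynomial of degree exactly 2.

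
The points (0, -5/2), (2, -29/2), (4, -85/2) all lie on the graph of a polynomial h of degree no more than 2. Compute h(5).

Using the Lagrange interpolation formula with nodes 0, 2, 4:
  L_0(u) = (u - 2)(u - 4) / 8
  L_1(u) = u(u - 4) / -4
  L_2(u) = u(u - 2) / 8
Then h(u) = -5/2·L_0(u) - 29/2·L_1(u) - 85/2·L_2(u).
Expanding and collecting terms gives h(u) = -2u^2 - 2u - 5/2.
Evaluating at u = 5: h(5) = -125/2.

-125/2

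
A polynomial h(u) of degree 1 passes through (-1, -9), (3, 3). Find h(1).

Using the Lagrange interpolation formula with nodes -1, 3:
  L_0(u) = (u - 3) / -4
  L_1(u) = (u + 1) / 4
Then h(u) = -9·L_0(u) + 3·L_1(u).
Expanding and collecting terms gives h(u) = 3u - 6.
Evaluating at u = 1: h(1) = -3.

-3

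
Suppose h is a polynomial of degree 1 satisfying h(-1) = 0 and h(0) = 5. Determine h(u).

h(u) = 5u + 5

Using the Lagrange interpolation formula with nodes -1, 0:
  L_0(u) = u / -1
  L_1(u) = (u + 1) / 1
Then h(u) = 0·L_0(u) + 5·L_1(u).
Expanding and collecting terms gives h(u) = 5u + 5.
Check: h(0) = 5. ✓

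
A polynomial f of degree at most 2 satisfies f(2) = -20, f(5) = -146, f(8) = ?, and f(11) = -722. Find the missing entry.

On equispaced nodes a degree-2 polynomial has vanishing third forward difference, so
  - f(2) + 3·f(5) - 3·f(8) + f(11) = 0.
Substituting the known values and solving for f(8):
  -3·f(8) = 1140
  f(8) = -380.

-380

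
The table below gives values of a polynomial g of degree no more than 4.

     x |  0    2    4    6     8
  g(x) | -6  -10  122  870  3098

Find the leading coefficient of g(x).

1

Write g(x) = ax^4 + bx^3 + cx^2 + dx + e. Substituting each data point gives a linear system:
  e = -6
  16a + 8b + 4c + 2d + e = -10
  256a + 64b + 16c + 4d + e = 122
  1296a + 216b + 36c + 6d + e = 870
  4096a + 512b + 64c + 8d + e = 3098
Solving the system yields a = 1, b = -2, c = 1, d = -4, e = -6.
So g(x) = x^4 - 2x^3 + x^2 - 4x - 6.
The leading coefficient is 1.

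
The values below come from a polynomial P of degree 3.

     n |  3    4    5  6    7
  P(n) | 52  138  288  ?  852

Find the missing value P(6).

520

The 4 known points determine the degree-3 polynomial uniquely.
Write P(n) = an^3 + bn^2 + cn + d. Substituting each data point gives a linear system:
  27a + 9b + 3c + d = 52
  64a + 16b + 4c + d = 138
  125a + 25b + 5c + d = 288
  343a + 49b + 7c + d = 852
Solving the system yields a = 3, b = -4, c = 3, d = -2.
So P(n) = 3n³ - 4n² + 3n - 2.
Then P(6) = 520.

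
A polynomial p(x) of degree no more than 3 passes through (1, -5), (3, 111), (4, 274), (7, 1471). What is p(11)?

Using the Lagrange interpolation formula with nodes 1, 3, 4, 7:
  L_0(x) = (x - 3)(x - 4)(x - 7) / -36
  L_1(x) = (x - 1)(x - 4)(x - 7) / 8
  L_2(x) = (x - 1)(x - 3)(x - 7) / -9
  L_3(x) = (x - 1)(x - 3)(x - 4) / 72
Then p(x) = -5·L_0(x) + 111·L_1(x) + 274·L_2(x) + 1471·L_3(x).
Expanding and collecting terms gives p(x) = 4x³ + 3x² - 6x - 6.
Evaluating at x = 11: p(11) = 5615.

5615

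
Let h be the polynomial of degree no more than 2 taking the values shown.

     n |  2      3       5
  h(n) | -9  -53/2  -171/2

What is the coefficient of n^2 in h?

Write h(n) = an^2 + bn + c. Substituting each data point gives a linear system:
  4a + 2b + c = -9
  9a + 3b + c = -53/2
  25a + 5b + c = -171/2
Solving the system yields a = -4, b = 5/2, c = 2.
So h(n) = -4n² + (5/2)n + 2.
The leading coefficient is -4.

-4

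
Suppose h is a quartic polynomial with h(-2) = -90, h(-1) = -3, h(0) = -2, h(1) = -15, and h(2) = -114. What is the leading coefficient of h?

-6

Write h(n) = an^4 + bn^3 + cn^2 + dn + e. Substituting each data point gives a linear system:
  16a - 8b + 4c - 2d + e = -90
  a - b + c - d + e = -3
  e = -2
  a + b + c + d + e = -15
  16a + 8b + 4c + 2d + e = -114
Solving the system yields a = -6, b = 0, c = -1, d = -6, e = -2.
So h(n) = -6n^4 - n^2 - 6n - 2.
The leading coefficient is -6.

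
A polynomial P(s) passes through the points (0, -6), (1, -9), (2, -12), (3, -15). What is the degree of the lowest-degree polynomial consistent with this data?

1

Forward differences of the values at s = 0, 1, 2, 3:
  P  : -6  -9  -12  -15
  Δ  : -3  -3  -3
  Δ^2: 0  0
  Δ^3: 0
The first differences are constant (-3) and nonzero, while all higher differences vanish, so the minimal degree is 1.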